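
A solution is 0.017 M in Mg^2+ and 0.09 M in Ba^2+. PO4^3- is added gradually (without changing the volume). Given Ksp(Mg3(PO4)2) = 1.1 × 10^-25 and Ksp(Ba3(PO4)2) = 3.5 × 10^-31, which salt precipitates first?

Ba3(PO4)2

Precipitation of each salt starts when its ion product equals its Ksp.
For Mg3(PO4)2: 1.1 × 10^-25 = (0.017)^3 × [PO4^3-]^2  ⇒  [PO4^3-] = 1.5 × 10^-10 M.
For Ba3(PO4)2: 3.5 × 10^-31 = (0.09)^3 × [PO4^3-]^2  ⇒  [PO4^3-] = 2.2 × 10^-14 M.
The salt with the lower threshold [PO4^3-] precipitates first: Ba3(PO4)2.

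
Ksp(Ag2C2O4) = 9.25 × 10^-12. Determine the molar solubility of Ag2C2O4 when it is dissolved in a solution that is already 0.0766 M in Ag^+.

1.58e-9 M

Ag2C2O4(s) ⇌ 2 Ag^+ + C2O4^2-
Ksp = [Ag^+]^2[C2O4^2-]
If s mol/L dissolves here, [Ag^+] = 0.0766 + 2s ≈ 0.0766, [C2O4^2-] = s (Ksp is small, so little additional dissolves).
Ksp ≈ (0.0766)^2 × s
s = 1.58 x 10^-9 M
Check: 2s = 3.2 × 10^-9 ≪ 0.0766, so the approximation is valid.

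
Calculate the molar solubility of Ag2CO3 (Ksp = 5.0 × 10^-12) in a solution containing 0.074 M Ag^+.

Ag2CO3(s) ⇌ 2 Ag^+(aq) + CO3^2-(aq)
Ksp = [Ag^+]^2[CO3^2-]
If s mol/L dissolves here, [Ag^+] = 0.074 + 2s ≈ 0.074, [CO3^2-] = s (Ksp is small, so little additional dissolves).
Ksp ≈ (0.074)^2 × s
s = 9.1 x 10^-10 M
Check: 2s = 1.8 x 10^-9 ≪ 0.074, so the approximation is valid.

s ≈ 9.1e-10 M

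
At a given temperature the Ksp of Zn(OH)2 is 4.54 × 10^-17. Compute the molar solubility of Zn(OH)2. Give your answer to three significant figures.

Zn(OH)2(s) ⇌ Zn^2+ + 2 OH^-
Ksp = [Zn^2+][OH^-]^2
If s mol/L of Zn(OH)2 dissolves, [Zn^2+] = s and [OH^-] = 2s.
Ksp = s(2s)^2 = 4s^3
Solving, s = (4.54 × 10^-17/4)^(1/3) = 2.25 × 10^-6 M

2.25 × 10^-6 M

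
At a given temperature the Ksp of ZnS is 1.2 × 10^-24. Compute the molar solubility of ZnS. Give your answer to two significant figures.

ZnS(s) <=> Zn^2+(aq) + S^2-(aq)
Ksp = [Zn^2+][S^2-]
If s mol/L of ZnS dissolves, [Zn^2+] = s and [S^2-] = s.
Ksp = s^2
s = √(1.2 × 10^-24) = 1.1 x 10^-12 M

s = 1.1 x 10^-12 M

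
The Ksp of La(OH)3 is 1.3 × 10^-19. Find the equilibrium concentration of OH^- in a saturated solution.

[OH^-] ≈ 2.5e-5 M

La(OH)3(s) <=> La^3+ + 3 OH^-
Ksp = [La^3+][OH^-]^3
For each mole of La(OH)3 that dissolves: [La^3+] = s, [OH^-] = 3s.
So Ksp = s × (3s)^3 = 27s^4
Solving, s = (1.3 × 10^-19/27)^(1/4) = 8.33 × 10^-6 M
[OH^-] = 3s = 2.5 x 10^-5 M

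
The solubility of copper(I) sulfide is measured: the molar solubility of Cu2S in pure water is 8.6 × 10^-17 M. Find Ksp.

Ksp ≈ 2.5 × 10^-48

Cu2S(s) ⇌ 2 Cu^+ + S^2-
If s mol/L of Cu2S dissolves, [Cu^+] = 2s and [S^2-] = s.
Ksp = [Cu^+]^2[S^2-]
Substituting: Ksp = (2s)^2s = 4s^3
With s = 8.6 × 10^-17: Ksp = 2.5 × 10^-48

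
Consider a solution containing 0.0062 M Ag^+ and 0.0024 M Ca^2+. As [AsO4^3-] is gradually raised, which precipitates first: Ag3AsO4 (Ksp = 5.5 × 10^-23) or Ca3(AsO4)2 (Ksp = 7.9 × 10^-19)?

Precipitation of each salt starts when its ion product equals its Ksp.
For Ag3AsO4: 5.5 × 10^-23 = (0.0062)^3 × [AsO4^3-]  ⇒  [AsO4^3-] = 2.3 × 10^-16 M.
For Ca3(AsO4)2: 7.9 × 10^-19 = (0.0024)^3 × [AsO4^3-]^2  ⇒  [AsO4^3-] = 7.6 x 10^-6 M.
The salt with the lower threshold [AsO4^3-] precipitates first: Ag3AsO4.

Ag3AsO4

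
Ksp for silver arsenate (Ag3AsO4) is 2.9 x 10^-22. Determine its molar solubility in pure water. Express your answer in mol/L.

Ag3AsO4(s) <=> 3 Ag^+ + AsO4^3-
Ksp = [Ag^+]^3[AsO4^3-]
Let s = molar solubility. Then [Ag^+] = 3s and [AsO4^3-] = s.
Ksp = (3s)^3s = 27s^4
s = (2.9 x 10^-22 / 27)^(1/4) = 1.8 x 10^-6 M

s ≈ 1.8 x 10^-6 M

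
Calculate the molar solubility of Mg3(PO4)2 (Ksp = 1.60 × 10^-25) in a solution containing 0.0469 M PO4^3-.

s = 1.39e-8 M

Mg3(PO4)2(s) ⇌ 3 Mg^2+(aq) + 2 PO4^3-(aq)
Ksp = [Mg^2+]^3[PO4^3-]^2
Let s be the molar solubility in this solution. [Mg^2+] = 3s, [PO4^3-] = 0.0469 + 2s ≈ 0.0469 (common-ion effect: PO4^3- is already 0.0469 M).
Ksp ≈ (3s)^3 × (0.0469)^2
s = 1.39 x 10^-8 M
Check: 2s = 2.8 x 10^-8 ≪ 0.0469, so the approximation is valid.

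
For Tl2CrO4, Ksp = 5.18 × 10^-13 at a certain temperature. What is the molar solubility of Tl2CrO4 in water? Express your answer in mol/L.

Tl2CrO4(s) ⇌ 2 Tl^+(aq) + CrO4^2-(aq)
Ksp = [Tl^+]^2[CrO4^2-]
If s mol/L of Tl2CrO4 dissolves, [Tl^+] = 2s and [CrO4^2-] = s.
So Ksp = (2s)^2 × s = 4s^3
s^3 = 5.18 × 10^-13 / 4, so s = 5.06 × 10^-5 M

s = 5.06e-5 M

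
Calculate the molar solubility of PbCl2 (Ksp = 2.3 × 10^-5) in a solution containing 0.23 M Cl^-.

s = 4.3 × 10^-4 M

PbCl2(s) <=> Pb^2+ + 2 Cl^-
Ksp = [Pb^2+][Cl^-]^2
Let s be the molar solubility in this solution. [Pb^2+] = s, [Cl^-] = 0.23 + 2s ≈ 0.23 (since the Cl^- already present dominates).
Ksp ≈ s × (0.23)^2
s = 4.3 × 10^-4 M
Check: 2s = 8.7 x 10^-4 ≪ 0.23, so the approximation is valid.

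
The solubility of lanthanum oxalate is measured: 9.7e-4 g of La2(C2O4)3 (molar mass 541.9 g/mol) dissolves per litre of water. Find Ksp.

2.0 × 10^-27

Molar solubility s = (9.7 × 10^-4 g/L) / (541.9 g/mol) = 1.79 x 10^-6 M.
La2(C2O4)3(s) ⇌ 2 La^3+ + 3 C2O4^2-
With molar solubility s: [La^3+] = 2s, [C2O4^2-] = 3s.
Ksp = [La^3+]^2[C2O4^2-]^3
Ksp = (2s)^2(3s)^3 = 108s^5
With s = 1.79 × 10^-6: Ksp = 2.0 x 10^-27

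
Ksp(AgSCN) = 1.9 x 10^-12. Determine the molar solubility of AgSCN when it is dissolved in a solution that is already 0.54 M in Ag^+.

AgSCN(s) <=> Ag^+ + SCN^-
Ksp = [Ag^+][SCN^-]
Let s be the molar solubility in this solution. [Ag^+] = 0.54 + s ≈ 0.54, [SCN^-] = s (common-ion effect: Ag^+ is already 0.54 M).
Ksp ≈ 0.54 × s
s = 3.5 x 10^-12 M
Check: s = 3.5 × 10^-12 ≪ 0.54, so the approximation is valid.

s = 3.5 × 10^-12 M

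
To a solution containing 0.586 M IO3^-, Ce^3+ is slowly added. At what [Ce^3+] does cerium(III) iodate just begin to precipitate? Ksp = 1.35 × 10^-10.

Ce(IO3)3(s) ⇌ Ce^3+(aq) + 3 IO3^-(aq)
Ksp = [Ce^3+][IO3^-]^3
Precipitation begins when Q = Ksp. With [IO3^-] = 0.586 M:
1.35 × 10^-10 = (0.586)^3 × [Ce^3+]
[Ce^3+] = (1.35 × 10^-10 / 2.012 × 10^-1) = 6.71 x 10^-10 M

6.71e-10 M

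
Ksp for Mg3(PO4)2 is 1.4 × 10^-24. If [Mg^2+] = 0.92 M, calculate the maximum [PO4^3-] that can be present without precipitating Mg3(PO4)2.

[PO4^3-] ≈ 1.3 × 10^-12 M

Mg3(PO4)2(s) ⇌ 3 Mg^2+ + 2 PO4^3-
Ksp = [Mg^2+]^3[PO4^3-]^2
Precipitation begins when Q = Ksp. With [Mg^2+] = 0.92 M:
1.4 × 10^-24 = (0.92)^3 × [PO4^3-]^2
[PO4^3-] = (1.4 × 10^-24 / 7.79 x 10^-1)^(1/2) = 1.3 x 10^-12 M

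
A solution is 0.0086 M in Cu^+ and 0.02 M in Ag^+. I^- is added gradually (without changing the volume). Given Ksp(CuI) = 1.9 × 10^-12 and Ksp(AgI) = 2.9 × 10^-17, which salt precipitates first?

AgI

Each salt begins to precipitate when Q = Ksp, i.e. when [I^-] reaches its threshold.
For CuI: 1.9 × 10^-12 = 0.0086 × [I^-]  ⇒  [I^-] = 2.2 × 10^-10 M.
For AgI: 2.9 × 10^-17 = 0.02 × [I^-]  ⇒  [I^-] = 1.5 x 10^-15 M.
The salt with the lower threshold [I^-] precipitates first: AgI.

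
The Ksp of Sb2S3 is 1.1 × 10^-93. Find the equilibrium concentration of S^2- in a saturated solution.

Sb2S3(s) <=> 2 Sb^3+ + 3 S^2-
Ksp = [Sb^3+]^2[S^2-]^3
For each mole of Sb2S3 that dissolves: [Sb^3+] = 2s, [S^2-] = 3s.
Ksp = (2s)^2(3s)^3 = 108s^5
Solving, s = (1.1 × 10^-93/108)^(1/5) = 1.00 × 10^-19 M
[S^2-] = 3s = 3.0 × 10^-19 M

[S^2-] ≈ 3.0e-19 M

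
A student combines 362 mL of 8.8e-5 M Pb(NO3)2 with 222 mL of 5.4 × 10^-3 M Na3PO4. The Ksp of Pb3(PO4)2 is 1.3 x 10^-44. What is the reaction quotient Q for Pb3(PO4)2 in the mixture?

6.8e-19

Total volume = 362 + 222 = 584 mL.
[Pb^2+] = 8.8 × 10^-5 × (362/584) = 5.45 x 10^-5 M
[PO4^3-] = 5.4 × 10^-3 × (222/584) = 2.05 × 10^-3 M
Pb3(PO4)2(s) ⇌ 3 Pb^2+ + 2 PO4^3-, so Q = [Pb^2+]^3[PO4^3-]^2
Q = (5.45 × 10^-5)^3(2.05 x 10^-3)^2 = 6.8 x 10^-19
Q > Ksp, so Pb3(PO4)2 will precipitate.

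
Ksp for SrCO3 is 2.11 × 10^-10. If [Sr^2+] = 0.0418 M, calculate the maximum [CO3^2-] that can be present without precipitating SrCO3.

5.05e-9 M

SrCO3(s) ⇌ Sr^2+(aq) + CO3^2-(aq)
Ksp = [Sr^2+][CO3^2-]
Precipitation begins when Q = Ksp. With [Sr^2+] = 0.0418 M:
2.11 × 10^-10 = (0.0418) × [CO3^2-]
[CO3^2-] = (2.11 × 10^-10 / 4.18 x 10^-2) = 5.05 × 10^-9 M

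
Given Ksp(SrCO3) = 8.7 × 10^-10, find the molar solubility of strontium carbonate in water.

2.9e-5 M

SrCO3(s) ⇌ Sr^2+ + CO3^2-
Ksp = [Sr^2+][CO3^2-]
With molar solubility s: [Sr^2+] = s, [CO3^2-] = s.
Ksp = s^2
s = (8.7 × 10^-10)^(1/2) = 2.9 × 10^-5 M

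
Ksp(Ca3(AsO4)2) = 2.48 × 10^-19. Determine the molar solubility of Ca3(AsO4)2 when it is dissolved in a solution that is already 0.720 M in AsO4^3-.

Ca3(AsO4)2(s) ⇌ 3 Ca^2+(aq) + 2 AsO4^3-(aq)
Ksp = [Ca^2+]^3[AsO4^3-]^2
Let s = moles of Ca3(AsO4)2 that dissolve per litre. [Ca^2+] = 3s, [AsO4^3-] = 0.720 + 2s ≈ 0.720 (Ksp is small, so little additional dissolves).
Ksp ≈ (3s)^3 × (0.720)^2
s = 2.61 × 10^-7 M
Check: 2s = 5.2 × 10^-7 ≪ 0.720, so the approximation is valid.

s = 2.61e-7 M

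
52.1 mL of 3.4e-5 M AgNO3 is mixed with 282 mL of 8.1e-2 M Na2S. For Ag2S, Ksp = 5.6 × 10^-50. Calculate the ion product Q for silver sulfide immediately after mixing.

Q ≈ 1.9 x 10^-12

Total volume = 52.1 + 282 = 334.1 mL.
[Ag^+] = 3.4 × 10^-5 × (52.1/334.1) = 5.30 x 10^-6 M
[S^2-] = 8.1 × 10^-2 × (282/334.1) = 6.84 × 10^-2 M
Ag2S(s) <=> 2 Ag^+ + S^2-, so Q = [Ag^+]^2[S^2-]
Q = (5.30 × 10^-6)^2(6.84 × 10^-2) = 1.9 x 10^-12
Q > Ksp, so Ag2S will precipitate.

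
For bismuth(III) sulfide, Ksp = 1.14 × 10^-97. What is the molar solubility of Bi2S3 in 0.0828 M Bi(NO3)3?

Bi2S3(s) ⇌ 2 Bi^3+(aq) + 3 S^2-(aq)
Ksp = [Bi^3+]^2[S^2-]^3
If s mol/L dissolves here, [Bi^3+] = 0.0828 + 2s ≈ 0.0828, [S^2-] = 3s (since Bi^3+ from Bi(NO3)3 dominates).
Ksp ≈ (0.0828)^2 × (3s)^3
s = 8.51 × 10^-33 M
Check: 2s = 1.7 x 10^-32 ≪ 0.0828, so the approximation is valid.

s = 8.51e-33 M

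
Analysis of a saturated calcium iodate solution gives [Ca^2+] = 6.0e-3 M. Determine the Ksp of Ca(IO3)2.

8.6 × 10^-7

Ca(IO3)2(s) ⇌ Ca^2+ + 2 IO3^-
Stoichiometry gives [IO3^-] = (2/1)[Ca^2+] = 1.20 × 10^-2 M.
Ksp = [Ca^2+][IO3^-]^2
Ksp = 6.0 × 10^-3 × (1.20 x 10^-2)^2 = 8.6 × 10^-7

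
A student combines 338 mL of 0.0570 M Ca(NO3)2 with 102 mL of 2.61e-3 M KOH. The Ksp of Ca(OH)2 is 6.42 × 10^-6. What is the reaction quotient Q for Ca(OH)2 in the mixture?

Total volume = 338 + 102 = 440 mL.
[Ca^2+] = 5.70 x 10^-2 × (338/440) = 4.379 × 10^-2 M
[OH^-] = 2.61 x 10^-3 × (102/440) = 6.050 × 10^-4 M
Ca(OH)2(s) <=> Ca^2+(aq) + 2 OH^-(aq), so Q = [Ca^2+][OH^-]^2
Q = (4.379 x 10^-2)(6.050 × 10^-4)^2 = 1.60 × 10^-8
Q < Ksp, so no precipitate of Ca(OH)2 forms.

Q ≈ 1.60 x 10^-8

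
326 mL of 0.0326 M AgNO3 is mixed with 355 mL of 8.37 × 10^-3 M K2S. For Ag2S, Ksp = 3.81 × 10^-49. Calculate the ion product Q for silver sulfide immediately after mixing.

Total volume = 326 + 355 = 681 mL.
[Ag^+] = 3.26 x 10^-2 × (326/681) = 1.561 x 10^-2 M
[S^2-] = 8.37 × 10^-3 × (355/681) = 4.363 x 10^-3 M
Ag2S(s) ⇌ 2 Ag^+ + S^2-, so Q = [Ag^+]^2[S^2-]
Q = (1.561 × 10^-2)^2(4.363 × 10^-3) = 1.06 × 10^-6
Q > Ksp, so Ag2S will precipitate.

Q = 1.06e-6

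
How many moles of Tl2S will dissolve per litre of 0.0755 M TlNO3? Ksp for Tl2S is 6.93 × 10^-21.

Tl2S(s) <=> 2 Tl^+(aq) + S^2-(aq)
Ksp = [Tl^+]^2[S^2-]
If s mol/L dissolves here, [Tl^+] = 0.0755 + 2s ≈ 0.0755, [S^2-] = s (Ksp is small, so little additional dissolves).
Ksp ≈ (0.0755)^2 × s
s = 1.22 x 10^-18 M
Check: 2s = 2.4 × 10^-18 ≪ 0.0755, so the approximation is valid.

s = 1.22 x 10^-18 M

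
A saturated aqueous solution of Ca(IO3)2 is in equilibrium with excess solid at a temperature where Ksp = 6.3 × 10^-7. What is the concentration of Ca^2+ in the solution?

[Ca^2+] = 5.4 x 10^-3 M

Ca(IO3)2(s) ⇌ Ca^2+(aq) + 2 IO3^-(aq)
Ksp = [Ca^2+][IO3^-]^2
With molar solubility s: [Ca^2+] = s, [IO3^-] = 2s.
Substituting: Ksp = s(2s)^2 = 4s^3
Solving, s = (6.3 × 10^-7/4)^(1/3) = 5.40 × 10^-3 M
[Ca^2+] = s = 5.4 × 10^-3 M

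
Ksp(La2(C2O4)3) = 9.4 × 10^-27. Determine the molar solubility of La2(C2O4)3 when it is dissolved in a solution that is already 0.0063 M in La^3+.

2.1 × 10^-8 M

La2(C2O4)3(s) ⇌ 2 La^3+(aq) + 3 C2O4^2-(aq)
Ksp = [La^3+]^2[C2O4^2-]^3
If s mol/L dissolves here, [La^3+] = 0.0063 + 2s ≈ 0.0063, [C2O4^2-] = 3s (since the La^3+ already present dominates).
Ksp ≈ (0.0063)^2 × (3s)^3
s = 2.1 × 10^-8 M
Check: 2s = 4.1 x 10^-8 ≪ 0.0063, so the approximation is valid.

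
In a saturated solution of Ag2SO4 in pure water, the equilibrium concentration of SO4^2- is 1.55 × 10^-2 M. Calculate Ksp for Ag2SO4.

Ksp ≈ 1.49e-5

Ag2SO4(s) ⇌ 2 Ag^+ + SO4^2-
Stoichiometry gives [Ag^+] = (2/1)[SO4^2-] = 3.100 x 10^-2 M.
Ksp = [Ag^+]^2[SO4^2-]
Ksp = (3.100 × 10^-2)^2 × 1.55 × 10^-2 = 1.49 × 10^-5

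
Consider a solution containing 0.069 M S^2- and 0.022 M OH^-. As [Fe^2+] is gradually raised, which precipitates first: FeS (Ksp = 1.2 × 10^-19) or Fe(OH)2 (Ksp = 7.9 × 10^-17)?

Precipitation of each salt starts when its ion product equals its Ksp.
For FeS: 1.2 × 10^-19 = 0.069 × [Fe^2+]  ⇒  [Fe^2+] = 1.7 × 10^-18 M.
For Fe(OH)2: 7.9 × 10^-17 = (0.022)^2 × [Fe^2+]  ⇒  [Fe^2+] = 1.6 x 10^-13 M.
The salt with the lower threshold [Fe^2+] precipitates first: FeS.

FeS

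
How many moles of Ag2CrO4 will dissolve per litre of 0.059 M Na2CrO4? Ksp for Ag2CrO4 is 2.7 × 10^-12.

Ag2CrO4(s) ⇌ 2 Ag^+ + CrO4^2-
Ksp = [Ag^+]^2[CrO4^2-]
Let s = moles of Ag2CrO4 that dissolve per litre. [Ag^+] = 2s, [CrO4^2-] = 0.059 + s ≈ 0.059 (since CrO4^2- from Na2CrO4 dominates).
Ksp ≈ (2s)^2 × 0.059
s = 3.4 × 10^-6 M
Check: s = 3.4 × 10^-6 ≪ 0.059, so the approximation is valid.

s = 3.4 x 10^-6 M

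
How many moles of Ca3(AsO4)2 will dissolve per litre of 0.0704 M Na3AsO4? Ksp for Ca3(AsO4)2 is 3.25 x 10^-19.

Ca3(AsO4)2(s) <=> 3 Ca^2+ + 2 AsO4^3-
Ksp = [Ca^2+]^3[AsO4^3-]^2
If s mol/L dissolves here, [Ca^2+] = 3s, [AsO4^3-] = 0.0704 + 2s ≈ 0.0704 (common-ion effect: AsO4^3- is already 0.0704 M).
Ksp ≈ (3s)^3 × (0.0704)^2
s = 1.34 x 10^-6 M
Check: 2s = 2.7 x 10^-6 ≪ 0.0704, so the approximation is valid.

1.34e-6 M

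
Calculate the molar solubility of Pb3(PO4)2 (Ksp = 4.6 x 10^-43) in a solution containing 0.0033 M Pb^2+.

s = 1.8 × 10^-18 M

Pb3(PO4)2(s) ⇌ 3 Pb^2+(aq) + 2 PO4^3-(aq)
Ksp = [Pb^2+]^3[PO4^3-]^2
Let s = moles of Pb3(PO4)2 that dissolve per litre. [Pb^2+] = 0.0033 + 3s ≈ 0.0033, [PO4^3-] = 2s (Ksp is small, so little additional dissolves).
Ksp ≈ (0.0033)^3 × (2s)^2
s = 1.8 x 10^-18 M
Check: 3s = 5.4 × 10^-18 ≪ 0.0033, so the approximation is valid.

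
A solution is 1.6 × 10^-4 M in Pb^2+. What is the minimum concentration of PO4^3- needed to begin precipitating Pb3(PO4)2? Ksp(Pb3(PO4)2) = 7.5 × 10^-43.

Pb3(PO4)2(s) ⇌ 3 Pb^2+(aq) + 2 PO4^3-(aq)
Ksp = [Pb^2+]^3[PO4^3-]^2
Precipitation begins when Q = Ksp. With [Pb^2+] = 1.6 × 10^-4 M:
7.5 × 10^-43 = (1.6 × 10^-4)^3 × [PO4^3-]^2
[PO4^3-] = (7.5 × 10^-43 / 4.10 × 10^-12)^(1/2) = 4.3 × 10^-16 M

4.3 x 10^-16 M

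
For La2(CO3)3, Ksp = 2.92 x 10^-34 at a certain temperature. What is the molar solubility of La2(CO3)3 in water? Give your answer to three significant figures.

La2(CO3)3(s) ⇌ 2 La^3+ + 3 CO3^2-
Ksp = [La^3+]^2[CO3^2-]^3
For each mole of La2(CO3)3 that dissolves: [La^3+] = 2s, [CO3^2-] = 3s.
Ksp = (2s)^2(3s)^3 = 108s^5
s^5 = 2.92 x 10^-34 / 108, so s = 7.70 × 10^-8 M

7.70 x 10^-8 M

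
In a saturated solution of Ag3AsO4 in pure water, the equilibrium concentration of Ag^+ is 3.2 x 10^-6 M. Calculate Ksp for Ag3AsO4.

Ag3AsO4(s) ⇌ 3 Ag^+(aq) + AsO4^3-(aq)
Stoichiometry gives [AsO4^3-] = (1/3)[Ag^+] = 1.07 × 10^-6 M.
Ksp = [Ag^+]^3[AsO4^3-]
Ksp = (3.2 x 10^-6)^3 × 1.07 × 10^-6 = 3.5 x 10^-23

Ksp ≈ 3.5e-23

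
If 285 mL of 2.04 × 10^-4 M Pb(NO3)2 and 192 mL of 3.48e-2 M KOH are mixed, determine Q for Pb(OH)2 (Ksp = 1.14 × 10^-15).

Q ≈ 2.39 x 10^-8

Total volume = 285 + 192 = 477 mL.
[Pb^2+] = 2.04 × 10^-4 × (285/477) = 1.219 × 10^-4 M
[OH^-] = 3.48 × 10^-2 × (192/477) = 1.401 × 10^-2 M
Pb(OH)2(s) ⇌ Pb^2+ + 2 OH^-, so Q = [Pb^2+][OH^-]^2
Q = (1.219 × 10^-4)(1.401 × 10^-2)^2 = 2.39 x 10^-8
Q > Ksp, so Pb(OH)2 will precipitate.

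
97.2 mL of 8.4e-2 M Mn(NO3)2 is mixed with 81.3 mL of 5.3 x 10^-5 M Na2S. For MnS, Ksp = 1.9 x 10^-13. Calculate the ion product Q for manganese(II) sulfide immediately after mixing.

Q ≈ 1.1e-6

Total volume = 97.2 + 81.3 = 178.5 mL.
[Mn^2+] = 8.4 × 10^-2 × (97.2/178.5) = 4.57 × 10^-2 M
[S^2-] = 5.3 × 10^-5 × (81.3/178.5) = 2.41 × 10^-5 M
MnS(s) ⇌ Mn^2+ + S^2-, so Q = [Mn^2+][S^2-]
Q = (4.57 × 10^-2)(2.41 × 10^-5) = 1.1 x 10^-6
Q > Ksp, so MnS will precipitate.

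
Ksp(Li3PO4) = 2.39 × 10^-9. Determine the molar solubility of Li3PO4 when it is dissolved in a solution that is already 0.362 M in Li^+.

Li3PO4(s) <=> 3 Li^+ + PO4^3-
Ksp = [Li^+]^3[PO4^3-]
Let s = moles of Li3PO4 that dissolve per litre. [Li^+] = 0.362 + 3s ≈ 0.362, [PO4^3-] = s (Ksp is small, so little additional dissolves).
Ksp ≈ (0.362)^3 × s
s = 5.04 x 10^-8 M
Check: 3s = 1.5 × 10^-7 ≪ 0.362, so the approximation is valid.

s = 5.04e-8 M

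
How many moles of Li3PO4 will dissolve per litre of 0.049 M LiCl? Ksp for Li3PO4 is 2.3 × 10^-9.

s = 2.0 × 10^-5 M

Li3PO4(s) ⇌ 3 Li^+ + PO4^3-
Ksp = [Li^+]^3[PO4^3-]
If s mol/L dissolves here, [Li^+] = 0.049 + 3s ≈ 0.049, [PO4^3-] = s (Ksp is small, so little additional dissolves).
Ksp ≈ (0.049)^3 × s
s = 2.0 × 10^-5 M
Check: 3s = 5.9 × 10^-5 ≪ 0.049, so the approximation is valid.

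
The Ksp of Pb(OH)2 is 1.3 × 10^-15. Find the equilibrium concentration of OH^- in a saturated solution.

Pb(OH)2(s) ⇌ Pb^2+ + 2 OH^-
Ksp = [Pb^2+][OH^-]^2
If s mol/L of Pb(OH)2 dissolves, [Pb^2+] = s and [OH^-] = 2s.
Substituting: Ksp = s(2s)^2 = 4s^3
s = (1.3 × 10^-15 / 4)^(1/3) = 6.88 × 10^-6 M
[OH^-] = 2s = 1.4 x 10^-5 M

[OH^-] ≈ 1.4 x 10^-5 M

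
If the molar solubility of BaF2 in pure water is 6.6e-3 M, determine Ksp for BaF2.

1.1e-6

BaF2(s) ⇌ Ba^2+ + 2 F^-
Let s = molar solubility. Then [Ba^2+] = s and [F^-] = 2s.
Ksp = [Ba^2+][F^-]^2
Ksp = s(2s)^2 = 4s^3
Ksp = 4 × (6.6 x 10^-3)^3 = 1.1 x 10^-6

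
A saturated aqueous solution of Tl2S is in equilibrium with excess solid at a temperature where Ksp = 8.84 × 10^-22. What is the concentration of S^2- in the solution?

[S^2-] ≈ 6.05 x 10^-8 M

Tl2S(s) ⇌ 2 Tl^+ + S^2-
Ksp = [Tl^+]^2[S^2-]
If s mol/L of Tl2S dissolves, [Tl^+] = 2s and [S^2-] = s.
Substituting: Ksp = (2s)^2s = 4s^3
s^3 = 8.84 × 10^-22 / 4, so s = 6.046 x 10^-8 M
[S^2-] = s = 6.05 × 10^-8 M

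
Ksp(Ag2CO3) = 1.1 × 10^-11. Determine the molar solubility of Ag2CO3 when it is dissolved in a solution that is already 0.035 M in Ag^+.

s = 9.0 × 10^-9 M

Ag2CO3(s) ⇌ 2 Ag^+ + CO3^2-
Ksp = [Ag^+]^2[CO3^2-]
If s mol/L dissolves here, [Ag^+] = 0.035 + 2s ≈ 0.035, [CO3^2-] = s (Ksp is small, so little additional dissolves).
Ksp ≈ (0.035)^2 × s
s = 9.0 × 10^-9 M
Check: 2s = 1.8 x 10^-8 ≪ 0.035, so the approximation is valid.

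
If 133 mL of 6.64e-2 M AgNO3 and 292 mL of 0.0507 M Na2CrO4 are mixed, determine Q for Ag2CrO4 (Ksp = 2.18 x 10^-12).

Total volume = 133 + 292 = 425 mL.
[Ag^+] = 6.64 × 10^-2 × (133/425) = 2.078 x 10^-2 M
[CrO4^2-] = 5.07 × 10^-2 × (292/425) = 3.483 × 10^-2 M
Ag2CrO4(s) <=> 2 Ag^+(aq) + CrO4^2-(aq), so Q = [Ag^+]^2[CrO4^2-]
Q = (2.078 x 10^-2)^2(3.483 × 10^-2) = 1.50 × 10^-5
Q > Ksp, so Ag2CrO4 will precipitate.

Q = 1.50e-5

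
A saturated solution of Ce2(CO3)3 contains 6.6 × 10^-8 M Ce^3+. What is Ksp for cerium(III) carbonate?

Ksp = 4.2e-36

Ce2(CO3)3(s) ⇌ 2 Ce^3+ + 3 CO3^2-
Stoichiometry gives [CO3^2-] = (3/2)[Ce^3+] = 9.90 × 10^-8 M.
Ksp = [Ce^3+]^2[CO3^2-]^3
Ksp = (6.6 × 10^-8)^2 × (9.90 × 10^-8)^3 = 4.2 × 10^-36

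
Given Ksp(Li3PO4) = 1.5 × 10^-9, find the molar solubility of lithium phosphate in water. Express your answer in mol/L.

s = 2.7e-3 M

Li3PO4(s) ⇌ 3 Li^+(aq) + PO4^3-(aq)
Ksp = [Li^+]^3[PO4^3-]
If s mol/L of Li3PO4 dissolves, [Li^+] = 3s and [PO4^3-] = s.
Substituting: Ksp = (3s)^3s = 27s^4
s = (1.5 × 10^-9 / 27)^(1/4) = 2.7 × 10^-3 M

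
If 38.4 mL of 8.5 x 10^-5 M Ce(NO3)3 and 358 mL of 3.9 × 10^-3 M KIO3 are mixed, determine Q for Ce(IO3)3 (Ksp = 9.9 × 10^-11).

Q = 3.6e-13

Total volume = 38.4 + 358 = 396.4 mL.
[Ce^3+] = 8.5 x 10^-5 × (38.4/396.4) = 8.23 x 10^-6 M
[IO3^-] = 3.9 x 10^-3 × (358/396.4) = 3.52 × 10^-3 M
Ce(IO3)3(s) ⇌ Ce^3+(aq) + 3 IO3^-(aq), so Q = [Ce^3+][IO3^-]^3
Q = (8.23 x 10^-6)(3.52 × 10^-3)^3 = 3.6 × 10^-13
Q < Ksp, so no precipitate of Ce(IO3)3 forms.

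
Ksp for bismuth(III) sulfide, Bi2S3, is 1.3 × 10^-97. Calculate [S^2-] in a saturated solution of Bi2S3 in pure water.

Bi2S3(s) <=> 2 Bi^3+(aq) + 3 S^2-(aq)
Ksp = [Bi^3+]^2[S^2-]^3
With molar solubility s: [Bi^3+] = 2s, [S^2-] = 3s.
Substituting: Ksp = (2s)^2(3s)^3 = 108s^5
s^5 = 1.3 × 10^-97 / 108, so s = 1.64 × 10^-20 M
[S^2-] = 3s = 4.9 x 10^-20 M

[S^2-] ≈ 4.9 × 10^-20 M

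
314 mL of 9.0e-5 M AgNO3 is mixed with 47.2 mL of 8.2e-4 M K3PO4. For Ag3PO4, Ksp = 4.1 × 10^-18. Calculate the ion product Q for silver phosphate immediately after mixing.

Q ≈ 5.1 × 10^-17

Total volume = 314 + 47.2 = 361.2 mL.
[Ag^+] = 9.0 x 10^-5 × (314/361.2) = 7.82 x 10^-5 M
[PO4^3-] = 8.2 × 10^-4 × (47.2/361.2) = 1.07 × 10^-4 M
Ag3PO4(s) <=> 3 Ag^+(aq) + PO4^3-(aq), so Q = [Ag^+]^3[PO4^3-]
Q = (7.82 x 10^-5)^3(1.07 × 10^-4) = 5.1 × 10^-17
Q > Ksp, so Ag3PO4 will precipitate.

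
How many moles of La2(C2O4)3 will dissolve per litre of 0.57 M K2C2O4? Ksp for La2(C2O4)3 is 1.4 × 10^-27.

La2(C2O4)3(s) <=> 2 La^3+ + 3 C2O4^2-
Ksp = [La^3+]^2[C2O4^2-]^3
Let s be the molar solubility in this solution. [La^3+] = 2s, [C2O4^2-] = 0.57 + 3s ≈ 0.57 (since C2O4^2- from K2C2O4 dominates).
Ksp ≈ (2s)^2 × (0.57)^3
s = 4.3 × 10^-14 M
Check: 3s = 1.3 × 10^-13 ≪ 0.57, so the approximation is valid.

s = 4.3 x 10^-14 M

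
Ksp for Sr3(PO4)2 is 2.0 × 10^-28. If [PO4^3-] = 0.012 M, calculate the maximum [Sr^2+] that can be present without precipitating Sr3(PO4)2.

Sr3(PO4)2(s) <=> 3 Sr^2+(aq) + 2 PO4^3-(aq)
Ksp = [Sr^2+]^3[PO4^3-]^2
Precipitation begins when Q = Ksp. With [PO4^3-] = 0.012 M:
2.0 × 10^-28 = (0.012)^2 × [Sr^2+]^3
[Sr^2+] = (2.0 × 10^-28 / 1.44 × 10^-4)^(1/3) = 1.1 × 10^-8 M

[Sr^2+] = 1.1e-8 M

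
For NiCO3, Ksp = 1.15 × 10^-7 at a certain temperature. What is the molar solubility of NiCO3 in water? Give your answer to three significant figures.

NiCO3(s) ⇌ Ni^2+ + CO3^2-
Ksp = [Ni^2+][CO3^2-]
Let s = molar solubility. Then [Ni^2+] = s and [CO3^2-] = s.
Ksp = (s)(s) = s^2
s = (1.15 × 10^-7)^(1/2) = 3.39 × 10^-4 M

s = 3.39e-4 M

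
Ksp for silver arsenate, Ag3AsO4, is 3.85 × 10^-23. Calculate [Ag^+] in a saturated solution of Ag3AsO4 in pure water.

Ag3AsO4(s) <=> 3 Ag^+ + AsO4^3-
Ksp = [Ag^+]^3[AsO4^3-]
Let s = molar solubility. Then [Ag^+] = 3s and [AsO4^3-] = s.
Ksp = (3s)^3s = 27s^4
s^4 = 3.85 × 10^-23 / 27, so s = 1.093 × 10^-6 M
[Ag^+] = 3s = 3.28 × 10^-6 M

3.28 x 10^-6 M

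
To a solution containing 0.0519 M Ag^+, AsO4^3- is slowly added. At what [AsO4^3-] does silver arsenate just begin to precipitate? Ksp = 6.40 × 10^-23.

[AsO4^3-] ≈ 4.58 × 10^-19 M

Ag3AsO4(s) ⇌ 3 Ag^+ + AsO4^3-
Ksp = [Ag^+]^3[AsO4^3-]
Precipitation begins when Q = Ksp. With [Ag^+] = 0.0519 M:
6.40 × 10^-23 = (0.0519)^3 × [AsO4^3-]
[AsO4^3-] = (6.40 × 10^-23 / 1.398 × 10^-4) = 4.58 × 10^-19 M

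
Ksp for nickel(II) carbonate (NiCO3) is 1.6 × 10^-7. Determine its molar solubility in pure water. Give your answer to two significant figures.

s ≈ 4.0e-4 M

NiCO3(s) ⇌ Ni^2+(aq) + CO3^2-(aq)
Ksp = [Ni^2+][CO3^2-]
With molar solubility s: [Ni^2+] = s, [CO3^2-] = s.
Ksp = s^2
s = √(1.6 × 10^-7) = 4.0 × 10^-4 M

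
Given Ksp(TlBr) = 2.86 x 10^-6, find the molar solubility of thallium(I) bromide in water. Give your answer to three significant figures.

TlBr(s) <=> Tl^+ + Br^-
Ksp = [Tl^+][Br^-]
If s mol/L of TlBr dissolves, [Tl^+] = s and [Br^-] = s.
Ksp = s × s = s^2
s = (2.86 x 10^-6)^(1/2) = 1.69 × 10^-3 M

1.69e-3 M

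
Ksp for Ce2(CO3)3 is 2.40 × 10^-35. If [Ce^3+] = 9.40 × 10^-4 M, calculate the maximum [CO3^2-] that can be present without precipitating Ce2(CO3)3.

Ce2(CO3)3(s) ⇌ 2 Ce^3+(aq) + 3 CO3^2-(aq)
Ksp = [Ce^3+]^2[CO3^2-]^3
Precipitation begins when Q = Ksp. With [Ce^3+] = 9.40 × 10^-4 M:
2.40 × 10^-35 = (9.40 × 10^-4)^2 × [CO3^2-]^3
[CO3^2-] = (2.40 × 10^-35 / 8.836 x 10^-7)^(1/3) = 3.01 × 10^-10 M

3.01e-10 M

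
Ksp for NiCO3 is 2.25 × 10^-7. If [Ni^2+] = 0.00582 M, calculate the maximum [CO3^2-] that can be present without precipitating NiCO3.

[CO3^2-] ≈ 3.87 × 10^-5 M

NiCO3(s) ⇌ Ni^2+(aq) + CO3^2-(aq)
Ksp = [Ni^2+][CO3^2-]
Precipitation begins when Q = Ksp. With [Ni^2+] = 0.00582 M:
2.25 × 10^-7 = (0.00582) × [CO3^2-]
[CO3^2-] = (2.25 × 10^-7 / 5.82 × 10^-3) = 3.87 × 10^-5 M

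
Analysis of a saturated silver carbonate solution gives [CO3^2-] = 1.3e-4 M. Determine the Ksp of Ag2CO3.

Ag2CO3(s) ⇌ 2 Ag^+ + CO3^2-
Stoichiometry gives [Ag^+] = (2/1)[CO3^2-] = 2.60 × 10^-4 M.
Ksp = [Ag^+]^2[CO3^2-]
Ksp = (2.60 × 10^-4)^2 × 1.3 × 10^-4 = 8.8 x 10^-12

8.8e-12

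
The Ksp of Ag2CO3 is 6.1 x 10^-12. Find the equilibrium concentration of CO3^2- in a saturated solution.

Ag2CO3(s) ⇌ 2 Ag^+(aq) + CO3^2-(aq)
Ksp = [Ag^+]^2[CO3^2-]
If s mol/L of Ag2CO3 dissolves, [Ag^+] = 2s and [CO3^2-] = s.
Substituting: Ksp = (2s)^2s = 4s^3
Solving, s = (6.1 x 10^-12/4)^(1/3) = 1.15 × 10^-4 M
[CO3^2-] = s = 1.2 x 10^-4 M

1.2 × 10^-4 M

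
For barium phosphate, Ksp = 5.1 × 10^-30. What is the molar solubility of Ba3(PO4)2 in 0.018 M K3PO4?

8.4e-10 M

Ba3(PO4)2(s) ⇌ 3 Ba^2+(aq) + 2 PO4^3-(aq)
Ksp = [Ba^2+]^3[PO4^3-]^2
Let s be the molar solubility in this solution. [Ba^2+] = 3s, [PO4^3-] = 0.018 + 2s ≈ 0.018 (since PO4^3- from K3PO4 dominates).
Ksp ≈ (3s)^3 × (0.018)^2
s = 8.4 × 10^-10 M
Check: 2s = 1.7 x 10^-9 ≪ 0.018, so the approximation is valid.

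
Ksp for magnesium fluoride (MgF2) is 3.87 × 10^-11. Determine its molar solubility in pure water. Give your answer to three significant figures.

MgF2(s) ⇌ Mg^2+(aq) + 2 F^-(aq)
Ksp = [Mg^2+][F^-]^2
With molar solubility s: [Mg^2+] = s, [F^-] = 2s.
So Ksp = s × (2s)^2 = 4s^3
s = (3.87 × 10^-11 / 4)^(1/3) = 2.13 x 10^-4 M

s ≈ 2.13 x 10^-4 M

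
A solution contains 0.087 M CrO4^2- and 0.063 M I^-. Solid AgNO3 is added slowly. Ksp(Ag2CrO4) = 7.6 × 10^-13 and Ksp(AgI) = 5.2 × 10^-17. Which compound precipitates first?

Each salt begins to precipitate when Q = Ksp, i.e. when [Ag^+] reaches its threshold.
For Ag2CrO4: 7.6 × 10^-13 = 0.087 × [Ag^+]^2  ⇒  [Ag^+] = 3.0 x 10^-6 M.
For AgI: 5.2 × 10^-17 = 0.063 × [Ag^+]  ⇒  [Ag^+] = 8.3 x 10^-16 M.
The salt with the lower threshold [Ag^+] precipitates first: AgI.

AgI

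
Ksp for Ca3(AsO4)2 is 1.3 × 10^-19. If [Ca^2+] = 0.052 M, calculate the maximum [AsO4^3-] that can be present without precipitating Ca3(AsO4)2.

Ca3(AsO4)2(s) ⇌ 3 Ca^2+(aq) + 2 AsO4^3-(aq)
Ksp = [Ca^2+]^3[AsO4^3-]^2
Precipitation begins when Q = Ksp. With [Ca^2+] = 0.052 M:
1.3 × 10^-19 = (0.052)^3 × [AsO4^3-]^2
[AsO4^3-] = (1.3 × 10^-19 / 1.41 × 10^-4)^(1/2) = 3.0 × 10^-8 M

[AsO4^3-] = 3.0 × 10^-8 M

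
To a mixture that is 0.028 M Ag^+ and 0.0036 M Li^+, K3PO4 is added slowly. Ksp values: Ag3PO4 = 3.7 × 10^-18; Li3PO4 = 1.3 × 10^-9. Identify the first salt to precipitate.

Precipitation of each salt starts when its ion product equals its Ksp.
For Ag3PO4: 3.7 × 10^-18 = (0.028)^3 × [PO4^3-]  ⇒  [PO4^3-] = 1.7 × 10^-13 M.
For Li3PO4: 1.3 × 10^-9 = (0.0036)^3 × [PO4^3-]  ⇒  [PO4^3-] = 2.8 x 10^-2 M.
The salt with the lower threshold [PO4^3-] precipitates first: Ag3PO4.

Ag3PO4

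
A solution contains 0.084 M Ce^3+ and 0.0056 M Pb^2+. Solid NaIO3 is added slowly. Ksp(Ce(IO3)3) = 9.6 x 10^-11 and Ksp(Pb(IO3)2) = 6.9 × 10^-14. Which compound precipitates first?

Pb(IO3)2

Each salt begins to precipitate when Q = Ksp, i.e. when [IO3^-] reaches its threshold.
For Ce(IO3)3: 9.6 x 10^-11 = 0.084 × [IO3^-]^3  ⇒  [IO3^-] = 1.0 × 10^-3 M.
For Pb(IO3)2: 6.9 × 10^-14 = 0.0056 × [IO3^-]^2  ⇒  [IO3^-] = 3.5 x 10^-6 M.
The salt with the lower threshold [IO3^-] precipitates first: Pb(IO3)2.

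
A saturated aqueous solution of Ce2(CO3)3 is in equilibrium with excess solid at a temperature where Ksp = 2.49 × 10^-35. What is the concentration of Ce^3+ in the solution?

Ce2(CO3)3(s) ⇌ 2 Ce^3+ + 3 CO3^2-
Ksp = [Ce^3+]^2[CO3^2-]^3
For each mole of Ce2(CO3)3 that dissolves: [Ce^3+] = 2s, [CO3^2-] = 3s.
Substituting: Ksp = (2s)^2(3s)^3 = 108s^5
s^5 = 2.49 × 10^-35 / 108, so s = 4.705 × 10^-8 M
[Ce^3+] = 2s = 9.41 × 10^-8 M

[Ce^3+] ≈ 9.41e-8 M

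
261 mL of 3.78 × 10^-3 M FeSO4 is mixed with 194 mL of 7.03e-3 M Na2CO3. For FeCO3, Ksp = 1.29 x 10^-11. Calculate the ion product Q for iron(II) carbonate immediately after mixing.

Total volume = 261 + 194 = 455 mL.
[Fe^2+] = 3.78 × 10^-3 × (261/455) = 2.168 × 10^-3 M
[CO3^2-] = 7.03 × 10^-3 × (194/455) = 2.997 x 10^-3 M
FeCO3(s) ⇌ Fe^2+(aq) + CO3^2-(aq), so Q = [Fe^2+][CO3^2-]
Q = (2.168 × 10^-3)(2.997 × 10^-3) = 6.50 × 10^-6
Q > Ksp, so FeCO3 will precipitate.

Q = 6.50 × 10^-6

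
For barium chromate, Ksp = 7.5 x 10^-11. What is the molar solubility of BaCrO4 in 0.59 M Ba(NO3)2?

BaCrO4(s) <=> Ba^2+ + CrO4^2-
Ksp = [Ba^2+][CrO4^2-]
Let s be the molar solubility in this solution. [Ba^2+] = 0.59 + s ≈ 0.59, [CrO4^2-] = s (since Ba^2+ from Ba(NO3)2 dominates).
Ksp ≈ 0.59 × s
s = 1.3 × 10^-10 M
Check: s = 1.3 x 10^-10 ≪ 0.59, so the approximation is valid.

1.3 × 10^-10 M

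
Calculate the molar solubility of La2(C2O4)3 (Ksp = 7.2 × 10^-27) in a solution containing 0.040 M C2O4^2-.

5.3 × 10^-12 M

La2(C2O4)3(s) ⇌ 2 La^3+ + 3 C2O4^2-
Ksp = [La^3+]^2[C2O4^2-]^3
Let s be the molar solubility in this solution. [La^3+] = 2s, [C2O4^2-] = 0.040 + 3s ≈ 0.040 (since the C2O4^2- already present dominates).
Ksp ≈ (2s)^2 × (0.040)^3
s = 5.3 x 10^-12 M
Check: 3s = 1.6 × 10^-11 ≪ 0.040, so the approximation is valid.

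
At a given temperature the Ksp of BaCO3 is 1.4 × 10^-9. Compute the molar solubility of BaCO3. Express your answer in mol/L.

s = 3.7e-5 M

BaCO3(s) ⇌ Ba^2+ + CO3^2-
Ksp = [Ba^2+][CO3^2-]
Let s = molar solubility. Then [Ba^2+] = s and [CO3^2-] = s.
Ksp = s × s = s^2
s = √(1.4 × 10^-9) = 3.7 x 10^-5 M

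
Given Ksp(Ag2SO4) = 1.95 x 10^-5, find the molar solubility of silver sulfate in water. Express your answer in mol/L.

Ag2SO4(s) ⇌ 2 Ag^+(aq) + SO4^2-(aq)
Ksp = [Ag^+]^2[SO4^2-]
With molar solubility s: [Ag^+] = 2s, [SO4^2-] = s.
Substituting: Ksp = (2s)^2s = 4s^3
Solving, s = (1.95 x 10^-5/4)^(1/3) = 1.70 × 10^-2 M

s ≈ 1.70 x 10^-2 M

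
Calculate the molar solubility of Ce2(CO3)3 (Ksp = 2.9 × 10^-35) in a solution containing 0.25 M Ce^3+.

Ce2(CO3)3(s) ⇌ 2 Ce^3+(aq) + 3 CO3^2-(aq)
Ksp = [Ce^3+]^2[CO3^2-]^3
Let s be the molar solubility in this solution. [Ce^3+] = 0.25 + 2s ≈ 0.25, [CO3^2-] = 3s (since the Ce^3+ already present dominates).
Ksp ≈ (0.25)^2 × (3s)^3
s = 2.6 × 10^-12 M
Check: 2s = 5.2 × 10^-12 ≪ 0.25, so the approximation is valid.

s ≈ 2.6 × 10^-12 M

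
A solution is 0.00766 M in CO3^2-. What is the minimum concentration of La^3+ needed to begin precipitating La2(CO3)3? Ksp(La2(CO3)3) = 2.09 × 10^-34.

[La^3+] = 2.16 × 10^-14 M

La2(CO3)3(s) <=> 2 La^3+ + 3 CO3^2-
Ksp = [La^3+]^2[CO3^2-]^3
Precipitation begins when Q = Ksp. With [CO3^2-] = 0.00766 M:
2.09 × 10^-34 = (0.00766)^3 × [La^3+]^2
[La^3+] = (2.09 × 10^-34 / 4.495 × 10^-7)^(1/2) = 2.16 × 10^-14 M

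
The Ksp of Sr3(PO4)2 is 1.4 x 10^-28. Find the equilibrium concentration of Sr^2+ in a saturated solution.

[Sr^2+] ≈ 3.2 × 10^-6 M

Sr3(PO4)2(s) ⇌ 3 Sr^2+(aq) + 2 PO4^3-(aq)
Ksp = [Sr^2+]^3[PO4^3-]^2
For each mole of Sr3(PO4)2 that dissolves: [Sr^2+] = 3s, [PO4^3-] = 2s.
So Ksp = (3s)^3 × (2s)^2 = 108s^5
Solving, s = (1.4 x 10^-28/108)^(1/5) = 1.05 x 10^-6 M
[Sr^2+] = 3s = 3.2 × 10^-6 M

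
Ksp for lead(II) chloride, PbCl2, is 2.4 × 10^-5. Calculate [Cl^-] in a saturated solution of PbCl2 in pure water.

PbCl2(s) ⇌ Pb^2+(aq) + 2 Cl^-(aq)
Ksp = [Pb^2+][Cl^-]^2
For each mole of PbCl2 that dissolves: [Pb^2+] = s, [Cl^-] = 2s.
Ksp = s(2s)^2 = 4s^3
s^3 = 2.4 × 10^-5 / 4, so s = 1.82 × 10^-2 M
[Cl^-] = 2s = 3.6 × 10^-2 M

[Cl^-] = 3.6e-2 M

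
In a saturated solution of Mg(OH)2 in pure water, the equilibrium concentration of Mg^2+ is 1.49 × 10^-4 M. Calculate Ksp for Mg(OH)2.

1.32 × 10^-11

Mg(OH)2(s) ⇌ Mg^2+(aq) + 2 OH^-(aq)
Stoichiometry gives [OH^-] = (2/1)[Mg^2+] = 2.980 x 10^-4 M.
Ksp = [Mg^2+][OH^-]^2
Ksp = 1.49 × 10^-4 × (2.980 × 10^-4)^2 = 1.32 x 10^-11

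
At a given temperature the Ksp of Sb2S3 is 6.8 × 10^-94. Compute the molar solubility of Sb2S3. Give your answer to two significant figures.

Sb2S3(s) ⇌ 2 Sb^3+(aq) + 3 S^2-(aq)
Ksp = [Sb^3+]^2[S^2-]^3
With molar solubility s: [Sb^3+] = 2s, [S^2-] = 3s.
So Ksp = (2s)^2 × (3s)^3 = 108s^5
Solving, s = (6.8 × 10^-94/108)^(1/5) = 9.1 x 10^-20 M

s = 9.1e-20 M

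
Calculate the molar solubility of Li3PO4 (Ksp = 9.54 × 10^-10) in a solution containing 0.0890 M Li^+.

1.35 × 10^-6 M

Li3PO4(s) ⇌ 3 Li^+(aq) + PO4^3-(aq)
Ksp = [Li^+]^3[PO4^3-]
If s mol/L dissolves here, [Li^+] = 0.0890 + 3s ≈ 0.0890, [PO4^3-] = s (common-ion effect: Li^+ is already 0.0890 M).
Ksp ≈ (0.0890)^3 × s
s = 1.35 x 10^-6 M
Check: 3s = 4.1 × 10^-6 ≪ 0.0890, so the approximation is valid.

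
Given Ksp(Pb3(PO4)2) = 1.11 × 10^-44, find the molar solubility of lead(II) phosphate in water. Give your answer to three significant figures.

s ≈ 6.34 x 10^-10 M

Pb3(PO4)2(s) ⇌ 3 Pb^2+ + 2 PO4^3-
Ksp = [Pb^2+]^3[PO4^3-]^2
Let s = molar solubility. Then [Pb^2+] = 3s and [PO4^3-] = 2s.
Ksp = (3s)^3(2s)^2 = 108s^5
s^5 = 1.11 × 10^-44 / 108, so s = 6.34 × 10^-10 M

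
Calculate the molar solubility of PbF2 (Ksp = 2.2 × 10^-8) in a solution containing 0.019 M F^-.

PbF2(s) <=> Pb^2+ + 2 F^-
Ksp = [Pb^2+][F^-]^2
Let s = moles of PbF2 that dissolve per litre. [Pb^2+] = s, [F^-] = 0.019 + 2s ≈ 0.019 (since the F^- already present dominates).
Ksp ≈ s × (0.019)^2
s = 6.1 × 10^-5 M
Check: 2s = 1.2 × 10^-4 ≪ 0.019, so the approximation is valid.

6.1 x 10^-5 M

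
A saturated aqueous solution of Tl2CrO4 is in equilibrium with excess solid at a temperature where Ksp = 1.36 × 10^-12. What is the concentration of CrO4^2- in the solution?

Tl2CrO4(s) ⇌ 2 Tl^+(aq) + CrO4^2-(aq)
Ksp = [Tl^+]^2[CrO4^2-]
For each mole of Tl2CrO4 that dissolves: [Tl^+] = 2s, [CrO4^2-] = s.
Ksp = (2s)^2s = 4s^3
Solving, s = (1.36 × 10^-12/4)^(1/3) = 6.980 x 10^-5 M
[CrO4^2-] = s = 6.98 × 10^-5 M

[CrO4^2-] ≈ 6.98 x 10^-5 M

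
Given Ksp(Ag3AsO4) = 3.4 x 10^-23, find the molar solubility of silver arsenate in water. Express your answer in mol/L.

Ag3AsO4(s) ⇌ 3 Ag^+ + AsO4^3-
Ksp = [Ag^+]^3[AsO4^3-]
For each mole of Ag3AsO4 that dissolves: [Ag^+] = 3s, [AsO4^3-] = s.
Ksp = (3s)^3s = 27s^4
s = (3.4 x 10^-23 / 27)^(1/4) = 1.1 × 10^-6 M

s = 1.1 × 10^-6 M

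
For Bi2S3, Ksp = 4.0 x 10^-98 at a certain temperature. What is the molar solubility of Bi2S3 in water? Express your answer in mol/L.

Bi2S3(s) ⇌ 2 Bi^3+(aq) + 3 S^2-(aq)
Ksp = [Bi^3+]^2[S^2-]^3
For each mole of Bi2S3 that dissolves: [Bi^3+] = 2s, [S^2-] = 3s.
So Ksp = (2s)^2 × (3s)^3 = 108s^5
s = (4.0 x 10^-98 / 108)^(1/5) = 1.3 × 10^-20 M

1.3 x 10^-20 M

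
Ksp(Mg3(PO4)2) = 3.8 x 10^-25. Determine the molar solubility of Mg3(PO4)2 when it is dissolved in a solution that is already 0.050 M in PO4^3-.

Mg3(PO4)2(s) ⇌ 3 Mg^2+(aq) + 2 PO4^3-(aq)
Ksp = [Mg^2+]^3[PO4^3-]^2
If s mol/L dissolves here, [Mg^2+] = 3s, [PO4^3-] = 0.050 + 2s ≈ 0.050 (common-ion effect: PO4^3- is already 0.050 M).
Ksp ≈ (3s)^3 × (0.050)^2
s = 1.8 × 10^-8 M
Check: 2s = 3.6 × 10^-8 ≪ 0.050, so the approximation is valid.

1.8 × 10^-8 M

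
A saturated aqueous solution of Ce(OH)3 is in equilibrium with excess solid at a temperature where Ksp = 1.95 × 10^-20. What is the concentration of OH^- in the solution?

Ce(OH)3(s) ⇌ Ce^3+(aq) + 3 OH^-(aq)
Ksp = [Ce^3+][OH^-]^3
With molar solubility s: [Ce^3+] = s, [OH^-] = 3s.
Substituting: Ksp = s(3s)^3 = 27s^4
s = (1.95 × 10^-20 / 27)^(1/4) = 5.184 × 10^-6 M
[OH^-] = 3s = 1.56 x 10^-5 M

[OH^-] = 1.56 x 10^-5 M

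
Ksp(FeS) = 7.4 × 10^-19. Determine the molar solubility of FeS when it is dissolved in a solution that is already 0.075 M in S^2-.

FeS(s) ⇌ Fe^2+(aq) + S^2-(aq)
Ksp = [Fe^2+][S^2-]
If s mol/L dissolves here, [Fe^2+] = s, [S^2-] = 0.075 + s ≈ 0.075 (since the S^2- already present dominates).
Ksp ≈ s × 0.075
s = 9.9 × 10^-18 M
Check: s = 9.9 × 10^-18 ≪ 0.075, so the approximation is valid.

9.9 × 10^-18 M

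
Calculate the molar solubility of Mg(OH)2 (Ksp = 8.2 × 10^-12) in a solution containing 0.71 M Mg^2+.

1.7 × 10^-6 M

Mg(OH)2(s) <=> Mg^2+ + 2 OH^-
Ksp = [Mg^2+][OH^-]^2
Let s = moles of Mg(OH)2 that dissolve per litre. [Mg^2+] = 0.71 + s ≈ 0.71, [OH^-] = 2s (since the Mg^2+ already present dominates).
Ksp ≈ 0.71 × (2s)^2
s = 1.7 x 10^-6 M
Check: s = 1.7 x 10^-6 ≪ 0.71, so the approximation is valid.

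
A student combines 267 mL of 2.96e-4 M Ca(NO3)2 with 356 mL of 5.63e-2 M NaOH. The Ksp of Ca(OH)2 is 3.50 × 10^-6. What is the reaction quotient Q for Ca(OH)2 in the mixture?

1.31 × 10^-7

Total volume = 267 + 356 = 623 mL.
[Ca^2+] = 2.96 × 10^-4 × (267/623) = 1.269 × 10^-4 M
[OH^-] = 5.63 x 10^-2 × (356/623) = 3.217 x 10^-2 M
Ca(OH)2(s) <=> Ca^2+ + 2 OH^-, so Q = [Ca^2+][OH^-]^2
Q = (1.269 × 10^-4)(3.217 × 10^-2)^2 = 1.31 × 10^-7
Q < Ksp, so no precipitate of Ca(OH)2 forms.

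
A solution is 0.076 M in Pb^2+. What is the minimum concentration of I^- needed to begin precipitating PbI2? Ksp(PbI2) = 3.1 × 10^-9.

[I^-] = 2.0e-4 M

PbI2(s) ⇌ Pb^2+ + 2 I^-
Ksp = [Pb^2+][I^-]^2
Precipitation begins when Q = Ksp. With [Pb^2+] = 0.076 M:
3.1 × 10^-9 = (0.076) × [I^-]^2
[I^-] = (3.1 × 10^-9 / 7.6 × 10^-2)^(1/2) = 2.0 × 10^-4 M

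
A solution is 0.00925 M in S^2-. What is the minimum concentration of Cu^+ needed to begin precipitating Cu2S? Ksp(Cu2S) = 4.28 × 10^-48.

Cu2S(s) ⇌ 2 Cu^+(aq) + S^2-(aq)
Ksp = [Cu^+]^2[S^2-]
Precipitation begins when Q = Ksp. With [S^2-] = 0.00925 M:
4.28 × 10^-48 = (0.00925) × [Cu^+]^2
[Cu^+] = (4.28 × 10^-48 / 9.25 x 10^-3)^(1/2) = 2.15 x 10^-23 M

[Cu^+] ≈ 2.15e-23 M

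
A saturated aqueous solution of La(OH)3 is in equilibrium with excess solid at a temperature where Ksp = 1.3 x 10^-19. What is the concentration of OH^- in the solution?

La(OH)3(s) ⇌ La^3+ + 3 OH^-
Ksp = [La^3+][OH^-]^3
With molar solubility s: [La^3+] = s, [OH^-] = 3s.
So Ksp = s × (3s)^3 = 27s^4
Solving, s = (1.3 x 10^-19/27)^(1/4) = 8.33 x 10^-6 M
[OH^-] = 3s = 2.5 x 10^-5 M

2.5 × 10^-5 M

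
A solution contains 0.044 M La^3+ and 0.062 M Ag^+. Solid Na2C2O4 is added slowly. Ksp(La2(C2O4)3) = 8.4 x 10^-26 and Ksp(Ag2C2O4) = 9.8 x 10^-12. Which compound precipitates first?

Ag2C2O4

Precipitation of each salt starts when its ion product equals its Ksp.
For La2(C2O4)3: 8.4 x 10^-26 = (0.044)^2 × [C2O4^2-]^3  ⇒  [C2O4^2-] = 3.5 x 10^-8 M.
For Ag2C2O4: 9.8 x 10^-12 = (0.062)^2 × [C2O4^2-]  ⇒  [C2O4^2-] = 2.5 x 10^-9 M.
The salt with the lower threshold [C2O4^2-] precipitates first: Ag2C2O4.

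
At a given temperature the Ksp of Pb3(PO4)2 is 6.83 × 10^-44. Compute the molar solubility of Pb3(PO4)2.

9.12e-10 M

Pb3(PO4)2(s) ⇌ 3 Pb^2+(aq) + 2 PO4^3-(aq)
Ksp = [Pb^2+]^3[PO4^3-]^2
For each mole of Pb3(PO4)2 that dissolves: [Pb^2+] = 3s, [PO4^3-] = 2s.
Substituting: Ksp = (3s)^3(2s)^2 = 108s^5
s = (6.83 × 10^-44 / 108)^(1/5) = 9.12 × 10^-10 M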